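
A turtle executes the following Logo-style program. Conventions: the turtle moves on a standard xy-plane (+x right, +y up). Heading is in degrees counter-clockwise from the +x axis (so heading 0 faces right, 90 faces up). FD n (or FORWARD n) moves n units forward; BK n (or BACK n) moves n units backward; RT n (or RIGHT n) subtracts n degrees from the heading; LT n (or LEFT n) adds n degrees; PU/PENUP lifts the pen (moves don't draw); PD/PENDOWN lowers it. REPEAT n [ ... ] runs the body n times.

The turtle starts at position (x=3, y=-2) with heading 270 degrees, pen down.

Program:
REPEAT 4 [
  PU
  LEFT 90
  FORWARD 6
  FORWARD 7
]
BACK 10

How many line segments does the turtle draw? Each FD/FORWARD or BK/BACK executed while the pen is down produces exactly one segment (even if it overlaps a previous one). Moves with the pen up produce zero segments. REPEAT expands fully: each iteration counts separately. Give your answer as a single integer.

Answer: 0

Derivation:
Executing turtle program step by step:
Start: pos=(3,-2), heading=270, pen down
REPEAT 4 [
  -- iteration 1/4 --
  PU: pen up
  LT 90: heading 270 -> 0
  FD 6: (3,-2) -> (9,-2) [heading=0, move]
  FD 7: (9,-2) -> (16,-2) [heading=0, move]
  -- iteration 2/4 --
  PU: pen up
  LT 90: heading 0 -> 90
  FD 6: (16,-2) -> (16,4) [heading=90, move]
  FD 7: (16,4) -> (16,11) [heading=90, move]
  -- iteration 3/4 --
  PU: pen up
  LT 90: heading 90 -> 180
  FD 6: (16,11) -> (10,11) [heading=180, move]
  FD 7: (10,11) -> (3,11) [heading=180, move]
  -- iteration 4/4 --
  PU: pen up
  LT 90: heading 180 -> 270
  FD 6: (3,11) -> (3,5) [heading=270, move]
  FD 7: (3,5) -> (3,-2) [heading=270, move]
]
BK 10: (3,-2) -> (3,8) [heading=270, move]
Final: pos=(3,8), heading=270, 0 segment(s) drawn
Segments drawn: 0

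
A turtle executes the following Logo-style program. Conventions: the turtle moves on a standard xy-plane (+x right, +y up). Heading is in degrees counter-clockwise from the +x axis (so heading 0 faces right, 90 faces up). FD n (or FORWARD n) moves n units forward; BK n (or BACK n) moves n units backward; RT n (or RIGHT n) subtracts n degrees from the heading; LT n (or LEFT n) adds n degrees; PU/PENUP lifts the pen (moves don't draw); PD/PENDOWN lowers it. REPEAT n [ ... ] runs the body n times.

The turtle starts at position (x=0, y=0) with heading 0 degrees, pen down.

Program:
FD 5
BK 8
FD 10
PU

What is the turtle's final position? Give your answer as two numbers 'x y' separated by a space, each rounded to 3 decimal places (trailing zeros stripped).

Answer: 7 0

Derivation:
Executing turtle program step by step:
Start: pos=(0,0), heading=0, pen down
FD 5: (0,0) -> (5,0) [heading=0, draw]
BK 8: (5,0) -> (-3,0) [heading=0, draw]
FD 10: (-3,0) -> (7,0) [heading=0, draw]
PU: pen up
Final: pos=(7,0), heading=0, 3 segment(s) drawn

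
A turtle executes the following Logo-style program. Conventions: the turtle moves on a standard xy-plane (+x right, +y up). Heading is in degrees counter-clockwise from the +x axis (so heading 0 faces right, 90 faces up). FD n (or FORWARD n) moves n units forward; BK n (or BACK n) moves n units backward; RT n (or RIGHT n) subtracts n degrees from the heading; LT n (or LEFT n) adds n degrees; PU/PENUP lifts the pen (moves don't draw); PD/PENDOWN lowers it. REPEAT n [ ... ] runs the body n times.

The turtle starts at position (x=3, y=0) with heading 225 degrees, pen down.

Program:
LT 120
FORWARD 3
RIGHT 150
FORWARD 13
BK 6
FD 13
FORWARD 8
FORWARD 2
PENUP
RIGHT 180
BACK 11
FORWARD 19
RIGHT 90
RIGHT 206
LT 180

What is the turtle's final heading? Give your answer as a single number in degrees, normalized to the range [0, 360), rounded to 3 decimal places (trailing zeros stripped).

Answer: 259

Derivation:
Executing turtle program step by step:
Start: pos=(3,0), heading=225, pen down
LT 120: heading 225 -> 345
FD 3: (3,0) -> (5.898,-0.776) [heading=345, draw]
RT 150: heading 345 -> 195
FD 13: (5.898,-0.776) -> (-6.659,-4.141) [heading=195, draw]
BK 6: (-6.659,-4.141) -> (-0.864,-2.588) [heading=195, draw]
FD 13: (-0.864,-2.588) -> (-13.421,-5.953) [heading=195, draw]
FD 8: (-13.421,-5.953) -> (-21.148,-8.023) [heading=195, draw]
FD 2: (-21.148,-8.023) -> (-23.08,-8.541) [heading=195, draw]
PU: pen up
RT 180: heading 195 -> 15
BK 11: (-23.08,-8.541) -> (-33.705,-11.388) [heading=15, move]
FD 19: (-33.705,-11.388) -> (-15.353,-6.47) [heading=15, move]
RT 90: heading 15 -> 285
RT 206: heading 285 -> 79
LT 180: heading 79 -> 259
Final: pos=(-15.353,-6.47), heading=259, 6 segment(s) drawn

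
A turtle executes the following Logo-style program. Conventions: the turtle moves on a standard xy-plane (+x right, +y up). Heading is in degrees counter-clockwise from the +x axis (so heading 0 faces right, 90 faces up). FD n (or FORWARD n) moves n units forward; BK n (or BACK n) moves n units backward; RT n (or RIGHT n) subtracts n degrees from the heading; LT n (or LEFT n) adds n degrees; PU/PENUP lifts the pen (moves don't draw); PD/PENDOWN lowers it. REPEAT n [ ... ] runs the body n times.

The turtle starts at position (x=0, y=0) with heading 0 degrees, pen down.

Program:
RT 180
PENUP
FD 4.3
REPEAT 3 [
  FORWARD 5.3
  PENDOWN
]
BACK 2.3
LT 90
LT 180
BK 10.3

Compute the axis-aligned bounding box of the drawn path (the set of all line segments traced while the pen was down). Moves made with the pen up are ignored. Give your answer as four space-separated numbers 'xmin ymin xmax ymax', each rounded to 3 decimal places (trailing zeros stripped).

Answer: -20.2 -10.3 -9.6 0

Derivation:
Executing turtle program step by step:
Start: pos=(0,0), heading=0, pen down
RT 180: heading 0 -> 180
PU: pen up
FD 4.3: (0,0) -> (-4.3,0) [heading=180, move]
REPEAT 3 [
  -- iteration 1/3 --
  FD 5.3: (-4.3,0) -> (-9.6,0) [heading=180, move]
  PD: pen down
  -- iteration 2/3 --
  FD 5.3: (-9.6,0) -> (-14.9,0) [heading=180, draw]
  PD: pen down
  -- iteration 3/3 --
  FD 5.3: (-14.9,0) -> (-20.2,0) [heading=180, draw]
  PD: pen down
]
BK 2.3: (-20.2,0) -> (-17.9,0) [heading=180, draw]
LT 90: heading 180 -> 270
LT 180: heading 270 -> 90
BK 10.3: (-17.9,0) -> (-17.9,-10.3) [heading=90, draw]
Final: pos=(-17.9,-10.3), heading=90, 4 segment(s) drawn

Segment endpoints: x in {-20.2, -17.9, -14.9, -9.6}, y in {-10.3, 0, 0, 0, 0}
xmin=-20.2, ymin=-10.3, xmax=-9.6, ymax=0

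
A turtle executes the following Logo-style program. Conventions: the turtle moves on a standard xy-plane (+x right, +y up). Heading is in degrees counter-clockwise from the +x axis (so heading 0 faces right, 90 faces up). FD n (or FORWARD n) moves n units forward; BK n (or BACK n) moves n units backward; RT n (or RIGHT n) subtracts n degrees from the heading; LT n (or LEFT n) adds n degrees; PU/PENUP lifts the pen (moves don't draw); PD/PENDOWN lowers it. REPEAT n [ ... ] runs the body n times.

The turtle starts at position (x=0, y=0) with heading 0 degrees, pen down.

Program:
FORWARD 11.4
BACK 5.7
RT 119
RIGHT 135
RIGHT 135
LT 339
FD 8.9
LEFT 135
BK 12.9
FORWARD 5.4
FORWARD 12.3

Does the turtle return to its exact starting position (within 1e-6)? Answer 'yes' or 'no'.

Executing turtle program step by step:
Start: pos=(0,0), heading=0, pen down
FD 11.4: (0,0) -> (11.4,0) [heading=0, draw]
BK 5.7: (11.4,0) -> (5.7,0) [heading=0, draw]
RT 119: heading 0 -> 241
RT 135: heading 241 -> 106
RT 135: heading 106 -> 331
LT 339: heading 331 -> 310
FD 8.9: (5.7,0) -> (11.421,-6.818) [heading=310, draw]
LT 135: heading 310 -> 85
BK 12.9: (11.421,-6.818) -> (10.297,-19.669) [heading=85, draw]
FD 5.4: (10.297,-19.669) -> (10.767,-14.289) [heading=85, draw]
FD 12.3: (10.767,-14.289) -> (11.839,-2.036) [heading=85, draw]
Final: pos=(11.839,-2.036), heading=85, 6 segment(s) drawn

Start position: (0, 0)
Final position: (11.839, -2.036)
Distance = 12.013; >= 1e-6 -> NOT closed

Answer: no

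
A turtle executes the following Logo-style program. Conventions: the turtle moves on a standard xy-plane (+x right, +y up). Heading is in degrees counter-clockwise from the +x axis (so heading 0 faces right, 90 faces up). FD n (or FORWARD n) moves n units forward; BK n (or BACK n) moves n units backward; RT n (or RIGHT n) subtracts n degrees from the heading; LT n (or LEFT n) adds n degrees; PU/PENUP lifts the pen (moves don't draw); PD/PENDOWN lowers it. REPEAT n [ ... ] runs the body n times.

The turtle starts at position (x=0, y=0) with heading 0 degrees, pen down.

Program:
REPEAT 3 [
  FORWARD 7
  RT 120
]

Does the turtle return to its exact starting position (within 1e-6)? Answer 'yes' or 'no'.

Executing turtle program step by step:
Start: pos=(0,0), heading=0, pen down
REPEAT 3 [
  -- iteration 1/3 --
  FD 7: (0,0) -> (7,0) [heading=0, draw]
  RT 120: heading 0 -> 240
  -- iteration 2/3 --
  FD 7: (7,0) -> (3.5,-6.062) [heading=240, draw]
  RT 120: heading 240 -> 120
  -- iteration 3/3 --
  FD 7: (3.5,-6.062) -> (0,0) [heading=120, draw]
  RT 120: heading 120 -> 0
]
Final: pos=(0,0), heading=0, 3 segment(s) drawn

Start position: (0, 0)
Final position: (0, 0)
Distance = 0; < 1e-6 -> CLOSED

Answer: yes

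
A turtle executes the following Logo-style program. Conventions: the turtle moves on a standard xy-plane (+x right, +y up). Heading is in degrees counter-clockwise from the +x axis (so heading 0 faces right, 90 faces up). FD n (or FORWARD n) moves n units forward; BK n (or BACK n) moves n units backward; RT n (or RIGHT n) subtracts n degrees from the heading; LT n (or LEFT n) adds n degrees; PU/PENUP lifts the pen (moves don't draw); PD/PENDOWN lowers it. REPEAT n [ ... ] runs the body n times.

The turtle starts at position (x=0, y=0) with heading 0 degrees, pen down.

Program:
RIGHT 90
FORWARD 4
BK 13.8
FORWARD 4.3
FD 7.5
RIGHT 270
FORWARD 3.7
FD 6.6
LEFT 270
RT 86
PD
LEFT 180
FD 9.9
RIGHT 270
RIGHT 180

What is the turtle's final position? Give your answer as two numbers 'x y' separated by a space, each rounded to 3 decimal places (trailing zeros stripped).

Answer: 20.176 -1.309

Derivation:
Executing turtle program step by step:
Start: pos=(0,0), heading=0, pen down
RT 90: heading 0 -> 270
FD 4: (0,0) -> (0,-4) [heading=270, draw]
BK 13.8: (0,-4) -> (0,9.8) [heading=270, draw]
FD 4.3: (0,9.8) -> (0,5.5) [heading=270, draw]
FD 7.5: (0,5.5) -> (0,-2) [heading=270, draw]
RT 270: heading 270 -> 0
FD 3.7: (0,-2) -> (3.7,-2) [heading=0, draw]
FD 6.6: (3.7,-2) -> (10.3,-2) [heading=0, draw]
LT 270: heading 0 -> 270
RT 86: heading 270 -> 184
PD: pen down
LT 180: heading 184 -> 4
FD 9.9: (10.3,-2) -> (20.176,-1.309) [heading=4, draw]
RT 270: heading 4 -> 94
RT 180: heading 94 -> 274
Final: pos=(20.176,-1.309), heading=274, 7 segment(s) drawn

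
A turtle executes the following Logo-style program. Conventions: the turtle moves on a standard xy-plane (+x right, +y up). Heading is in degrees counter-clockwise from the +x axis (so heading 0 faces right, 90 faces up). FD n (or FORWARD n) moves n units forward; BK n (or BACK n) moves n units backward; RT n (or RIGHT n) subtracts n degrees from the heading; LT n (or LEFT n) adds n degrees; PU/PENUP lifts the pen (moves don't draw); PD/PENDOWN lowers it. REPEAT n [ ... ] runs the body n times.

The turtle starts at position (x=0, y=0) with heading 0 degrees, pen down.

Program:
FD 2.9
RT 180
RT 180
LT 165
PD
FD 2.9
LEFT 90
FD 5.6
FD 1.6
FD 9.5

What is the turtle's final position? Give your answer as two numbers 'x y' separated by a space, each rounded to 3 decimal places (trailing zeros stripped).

Executing turtle program step by step:
Start: pos=(0,0), heading=0, pen down
FD 2.9: (0,0) -> (2.9,0) [heading=0, draw]
RT 180: heading 0 -> 180
RT 180: heading 180 -> 0
LT 165: heading 0 -> 165
PD: pen down
FD 2.9: (2.9,0) -> (0.099,0.751) [heading=165, draw]
LT 90: heading 165 -> 255
FD 5.6: (0.099,0.751) -> (-1.351,-4.659) [heading=255, draw]
FD 1.6: (-1.351,-4.659) -> (-1.765,-6.204) [heading=255, draw]
FD 9.5: (-1.765,-6.204) -> (-4.223,-15.38) [heading=255, draw]
Final: pos=(-4.223,-15.38), heading=255, 5 segment(s) drawn

Answer: -4.223 -15.38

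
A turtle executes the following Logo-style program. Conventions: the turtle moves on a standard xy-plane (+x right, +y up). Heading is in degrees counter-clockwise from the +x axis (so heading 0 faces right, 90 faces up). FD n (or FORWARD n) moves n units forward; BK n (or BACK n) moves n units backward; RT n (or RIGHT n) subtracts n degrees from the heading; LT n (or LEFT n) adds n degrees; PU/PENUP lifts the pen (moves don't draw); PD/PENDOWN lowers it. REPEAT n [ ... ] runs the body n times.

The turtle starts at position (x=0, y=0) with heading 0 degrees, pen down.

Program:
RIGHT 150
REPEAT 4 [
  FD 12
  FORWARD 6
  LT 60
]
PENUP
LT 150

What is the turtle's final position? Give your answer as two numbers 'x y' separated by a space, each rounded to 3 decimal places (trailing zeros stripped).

Answer: 15.588 -27

Derivation:
Executing turtle program step by step:
Start: pos=(0,0), heading=0, pen down
RT 150: heading 0 -> 210
REPEAT 4 [
  -- iteration 1/4 --
  FD 12: (0,0) -> (-10.392,-6) [heading=210, draw]
  FD 6: (-10.392,-6) -> (-15.588,-9) [heading=210, draw]
  LT 60: heading 210 -> 270
  -- iteration 2/4 --
  FD 12: (-15.588,-9) -> (-15.588,-21) [heading=270, draw]
  FD 6: (-15.588,-21) -> (-15.588,-27) [heading=270, draw]
  LT 60: heading 270 -> 330
  -- iteration 3/4 --
  FD 12: (-15.588,-27) -> (-5.196,-33) [heading=330, draw]
  FD 6: (-5.196,-33) -> (0,-36) [heading=330, draw]
  LT 60: heading 330 -> 30
  -- iteration 4/4 --
  FD 12: (0,-36) -> (10.392,-30) [heading=30, draw]
  FD 6: (10.392,-30) -> (15.588,-27) [heading=30, draw]
  LT 60: heading 30 -> 90
]
PU: pen up
LT 150: heading 90 -> 240
Final: pos=(15.588,-27), heading=240, 8 segment(s) drawn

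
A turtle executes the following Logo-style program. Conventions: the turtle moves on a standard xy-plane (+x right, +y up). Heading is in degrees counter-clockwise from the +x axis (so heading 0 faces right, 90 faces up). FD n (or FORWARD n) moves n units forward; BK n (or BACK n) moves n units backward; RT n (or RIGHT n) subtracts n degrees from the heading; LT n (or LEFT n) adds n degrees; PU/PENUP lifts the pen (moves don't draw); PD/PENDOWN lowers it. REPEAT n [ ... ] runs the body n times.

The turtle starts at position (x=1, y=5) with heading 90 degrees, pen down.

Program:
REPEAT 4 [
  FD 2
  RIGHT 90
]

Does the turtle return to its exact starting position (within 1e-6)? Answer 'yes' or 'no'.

Answer: yes

Derivation:
Executing turtle program step by step:
Start: pos=(1,5), heading=90, pen down
REPEAT 4 [
  -- iteration 1/4 --
  FD 2: (1,5) -> (1,7) [heading=90, draw]
  RT 90: heading 90 -> 0
  -- iteration 2/4 --
  FD 2: (1,7) -> (3,7) [heading=0, draw]
  RT 90: heading 0 -> 270
  -- iteration 3/4 --
  FD 2: (3,7) -> (3,5) [heading=270, draw]
  RT 90: heading 270 -> 180
  -- iteration 4/4 --
  FD 2: (3,5) -> (1,5) [heading=180, draw]
  RT 90: heading 180 -> 90
]
Final: pos=(1,5), heading=90, 4 segment(s) drawn

Start position: (1, 5)
Final position: (1, 5)
Distance = 0; < 1e-6 -> CLOSED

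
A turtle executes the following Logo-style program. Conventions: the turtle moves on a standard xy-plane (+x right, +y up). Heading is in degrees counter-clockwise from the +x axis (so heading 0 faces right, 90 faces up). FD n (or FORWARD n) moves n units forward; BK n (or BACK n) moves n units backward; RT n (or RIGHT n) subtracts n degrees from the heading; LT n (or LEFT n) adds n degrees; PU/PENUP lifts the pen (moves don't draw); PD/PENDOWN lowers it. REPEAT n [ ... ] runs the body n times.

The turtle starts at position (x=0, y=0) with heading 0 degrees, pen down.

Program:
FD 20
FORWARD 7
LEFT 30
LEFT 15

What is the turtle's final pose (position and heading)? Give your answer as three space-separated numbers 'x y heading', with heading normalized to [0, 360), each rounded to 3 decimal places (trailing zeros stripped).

Executing turtle program step by step:
Start: pos=(0,0), heading=0, pen down
FD 20: (0,0) -> (20,0) [heading=0, draw]
FD 7: (20,0) -> (27,0) [heading=0, draw]
LT 30: heading 0 -> 30
LT 15: heading 30 -> 45
Final: pos=(27,0), heading=45, 2 segment(s) drawn

Answer: 27 0 45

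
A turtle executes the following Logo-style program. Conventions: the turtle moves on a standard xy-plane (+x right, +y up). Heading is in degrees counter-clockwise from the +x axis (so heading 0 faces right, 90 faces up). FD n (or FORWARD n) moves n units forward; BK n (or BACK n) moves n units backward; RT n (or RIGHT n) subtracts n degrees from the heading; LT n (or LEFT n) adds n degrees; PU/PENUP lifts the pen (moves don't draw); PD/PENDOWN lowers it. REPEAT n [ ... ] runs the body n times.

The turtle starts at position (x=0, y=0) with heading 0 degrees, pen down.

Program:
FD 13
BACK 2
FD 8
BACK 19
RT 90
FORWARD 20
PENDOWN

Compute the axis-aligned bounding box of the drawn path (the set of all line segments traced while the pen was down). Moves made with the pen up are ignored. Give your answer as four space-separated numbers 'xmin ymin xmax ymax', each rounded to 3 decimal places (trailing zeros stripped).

Executing turtle program step by step:
Start: pos=(0,0), heading=0, pen down
FD 13: (0,0) -> (13,0) [heading=0, draw]
BK 2: (13,0) -> (11,0) [heading=0, draw]
FD 8: (11,0) -> (19,0) [heading=0, draw]
BK 19: (19,0) -> (0,0) [heading=0, draw]
RT 90: heading 0 -> 270
FD 20: (0,0) -> (0,-20) [heading=270, draw]
PD: pen down
Final: pos=(0,-20), heading=270, 5 segment(s) drawn

Segment endpoints: x in {0, 0, 11, 13, 19}, y in {-20, 0}
xmin=0, ymin=-20, xmax=19, ymax=0

Answer: 0 -20 19 0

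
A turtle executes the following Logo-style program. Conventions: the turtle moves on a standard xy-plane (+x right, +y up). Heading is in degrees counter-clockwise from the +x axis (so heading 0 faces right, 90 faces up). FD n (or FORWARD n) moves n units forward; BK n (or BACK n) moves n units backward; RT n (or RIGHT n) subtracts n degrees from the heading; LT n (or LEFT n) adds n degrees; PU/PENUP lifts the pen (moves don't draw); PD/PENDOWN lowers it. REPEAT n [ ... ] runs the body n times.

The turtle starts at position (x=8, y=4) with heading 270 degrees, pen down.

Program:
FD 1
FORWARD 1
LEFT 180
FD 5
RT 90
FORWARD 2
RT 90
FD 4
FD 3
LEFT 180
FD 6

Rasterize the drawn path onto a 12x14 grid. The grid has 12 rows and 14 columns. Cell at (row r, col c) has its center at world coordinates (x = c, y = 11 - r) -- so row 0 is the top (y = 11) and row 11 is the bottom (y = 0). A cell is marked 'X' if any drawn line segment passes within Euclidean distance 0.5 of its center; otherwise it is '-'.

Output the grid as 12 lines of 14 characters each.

Answer: --------------
--------------
--------------
--------------
--------XXX---
--------X-X---
--------X-X---
--------X-X---
--------X-X---
--------X-X---
----------X---
----------X---

Derivation:
Segment 0: (8,4) -> (8,3)
Segment 1: (8,3) -> (8,2)
Segment 2: (8,2) -> (8,7)
Segment 3: (8,7) -> (10,7)
Segment 4: (10,7) -> (10,3)
Segment 5: (10,3) -> (10,-0)
Segment 6: (10,-0) -> (10,6)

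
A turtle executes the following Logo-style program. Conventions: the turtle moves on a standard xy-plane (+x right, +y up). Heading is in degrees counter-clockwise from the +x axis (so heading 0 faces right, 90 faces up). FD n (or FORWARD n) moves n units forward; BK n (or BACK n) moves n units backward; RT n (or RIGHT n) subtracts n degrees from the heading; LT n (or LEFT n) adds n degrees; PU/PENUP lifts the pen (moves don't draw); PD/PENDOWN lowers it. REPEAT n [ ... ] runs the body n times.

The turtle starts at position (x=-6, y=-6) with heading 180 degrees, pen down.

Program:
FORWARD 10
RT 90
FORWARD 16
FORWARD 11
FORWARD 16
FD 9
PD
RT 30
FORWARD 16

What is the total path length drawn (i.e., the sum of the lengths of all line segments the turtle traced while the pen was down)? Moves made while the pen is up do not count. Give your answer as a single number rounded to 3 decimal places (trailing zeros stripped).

Answer: 78

Derivation:
Executing turtle program step by step:
Start: pos=(-6,-6), heading=180, pen down
FD 10: (-6,-6) -> (-16,-6) [heading=180, draw]
RT 90: heading 180 -> 90
FD 16: (-16,-6) -> (-16,10) [heading=90, draw]
FD 11: (-16,10) -> (-16,21) [heading=90, draw]
FD 16: (-16,21) -> (-16,37) [heading=90, draw]
FD 9: (-16,37) -> (-16,46) [heading=90, draw]
PD: pen down
RT 30: heading 90 -> 60
FD 16: (-16,46) -> (-8,59.856) [heading=60, draw]
Final: pos=(-8,59.856), heading=60, 6 segment(s) drawn

Segment lengths:
  seg 1: (-6,-6) -> (-16,-6), length = 10
  seg 2: (-16,-6) -> (-16,10), length = 16
  seg 3: (-16,10) -> (-16,21), length = 11
  seg 4: (-16,21) -> (-16,37), length = 16
  seg 5: (-16,37) -> (-16,46), length = 9
  seg 6: (-16,46) -> (-8,59.856), length = 16
Total = 78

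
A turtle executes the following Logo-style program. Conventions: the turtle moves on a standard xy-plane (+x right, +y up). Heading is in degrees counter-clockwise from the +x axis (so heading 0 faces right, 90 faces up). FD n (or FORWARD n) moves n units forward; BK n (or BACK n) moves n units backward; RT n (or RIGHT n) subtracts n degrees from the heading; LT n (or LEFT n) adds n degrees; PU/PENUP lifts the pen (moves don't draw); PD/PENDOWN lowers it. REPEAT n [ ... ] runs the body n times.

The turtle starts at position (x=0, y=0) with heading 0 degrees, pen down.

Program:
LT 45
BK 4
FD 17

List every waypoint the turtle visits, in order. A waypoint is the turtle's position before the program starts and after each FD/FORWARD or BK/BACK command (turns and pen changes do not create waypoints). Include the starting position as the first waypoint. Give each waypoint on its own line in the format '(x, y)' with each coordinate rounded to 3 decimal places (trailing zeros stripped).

Answer: (0, 0)
(-2.828, -2.828)
(9.192, 9.192)

Derivation:
Executing turtle program step by step:
Start: pos=(0,0), heading=0, pen down
LT 45: heading 0 -> 45
BK 4: (0,0) -> (-2.828,-2.828) [heading=45, draw]
FD 17: (-2.828,-2.828) -> (9.192,9.192) [heading=45, draw]
Final: pos=(9.192,9.192), heading=45, 2 segment(s) drawn
Waypoints (3 total):
(0, 0)
(-2.828, -2.828)
(9.192, 9.192)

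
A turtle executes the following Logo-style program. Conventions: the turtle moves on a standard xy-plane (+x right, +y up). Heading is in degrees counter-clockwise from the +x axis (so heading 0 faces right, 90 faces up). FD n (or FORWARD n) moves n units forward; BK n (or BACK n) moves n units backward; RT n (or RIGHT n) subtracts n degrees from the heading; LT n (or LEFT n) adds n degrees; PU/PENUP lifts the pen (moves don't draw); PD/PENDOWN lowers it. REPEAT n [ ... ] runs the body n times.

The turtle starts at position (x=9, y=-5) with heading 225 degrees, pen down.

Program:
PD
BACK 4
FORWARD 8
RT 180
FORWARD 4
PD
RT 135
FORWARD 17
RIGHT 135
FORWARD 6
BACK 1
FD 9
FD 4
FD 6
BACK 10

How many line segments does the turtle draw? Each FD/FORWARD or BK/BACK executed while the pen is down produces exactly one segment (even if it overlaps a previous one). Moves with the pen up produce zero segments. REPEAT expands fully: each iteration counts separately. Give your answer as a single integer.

Answer: 10

Derivation:
Executing turtle program step by step:
Start: pos=(9,-5), heading=225, pen down
PD: pen down
BK 4: (9,-5) -> (11.828,-2.172) [heading=225, draw]
FD 8: (11.828,-2.172) -> (6.172,-7.828) [heading=225, draw]
RT 180: heading 225 -> 45
FD 4: (6.172,-7.828) -> (9,-5) [heading=45, draw]
PD: pen down
RT 135: heading 45 -> 270
FD 17: (9,-5) -> (9,-22) [heading=270, draw]
RT 135: heading 270 -> 135
FD 6: (9,-22) -> (4.757,-17.757) [heading=135, draw]
BK 1: (4.757,-17.757) -> (5.464,-18.464) [heading=135, draw]
FD 9: (5.464,-18.464) -> (-0.899,-12.101) [heading=135, draw]
FD 4: (-0.899,-12.101) -> (-3.728,-9.272) [heading=135, draw]
FD 6: (-3.728,-9.272) -> (-7.971,-5.029) [heading=135, draw]
BK 10: (-7.971,-5.029) -> (-0.899,-12.101) [heading=135, draw]
Final: pos=(-0.899,-12.101), heading=135, 10 segment(s) drawn
Segments drawn: 10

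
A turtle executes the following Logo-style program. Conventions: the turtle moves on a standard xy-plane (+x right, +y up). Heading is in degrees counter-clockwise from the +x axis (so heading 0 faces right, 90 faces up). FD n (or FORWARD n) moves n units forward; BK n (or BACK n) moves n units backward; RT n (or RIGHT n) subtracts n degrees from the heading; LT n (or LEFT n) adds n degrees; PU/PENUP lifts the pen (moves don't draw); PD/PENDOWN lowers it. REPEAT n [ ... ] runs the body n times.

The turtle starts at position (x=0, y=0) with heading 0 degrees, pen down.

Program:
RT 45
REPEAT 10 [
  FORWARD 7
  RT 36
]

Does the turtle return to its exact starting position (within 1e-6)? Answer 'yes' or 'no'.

Executing turtle program step by step:
Start: pos=(0,0), heading=0, pen down
RT 45: heading 0 -> 315
REPEAT 10 [
  -- iteration 1/10 --
  FD 7: (0,0) -> (4.95,-4.95) [heading=315, draw]
  RT 36: heading 315 -> 279
  -- iteration 2/10 --
  FD 7: (4.95,-4.95) -> (6.045,-11.864) [heading=279, draw]
  RT 36: heading 279 -> 243
  -- iteration 3/10 --
  FD 7: (6.045,-11.864) -> (2.867,-18.101) [heading=243, draw]
  RT 36: heading 243 -> 207
  -- iteration 4/10 --
  FD 7: (2.867,-18.101) -> (-3.37,-21.279) [heading=207, draw]
  RT 36: heading 207 -> 171
  -- iteration 5/10 --
  FD 7: (-3.37,-21.279) -> (-10.284,-20.184) [heading=171, draw]
  RT 36: heading 171 -> 135
  -- iteration 6/10 --
  FD 7: (-10.284,-20.184) -> (-15.234,-15.234) [heading=135, draw]
  RT 36: heading 135 -> 99
  -- iteration 7/10 --
  FD 7: (-15.234,-15.234) -> (-16.329,-8.32) [heading=99, draw]
  RT 36: heading 99 -> 63
  -- iteration 8/10 --
  FD 7: (-16.329,-8.32) -> (-13.151,-2.083) [heading=63, draw]
  RT 36: heading 63 -> 27
  -- iteration 9/10 --
  FD 7: (-13.151,-2.083) -> (-6.914,1.095) [heading=27, draw]
  RT 36: heading 27 -> 351
  -- iteration 10/10 --
  FD 7: (-6.914,1.095) -> (0,0) [heading=351, draw]
  RT 36: heading 351 -> 315
]
Final: pos=(0,0), heading=315, 10 segment(s) drawn

Start position: (0, 0)
Final position: (0, 0)
Distance = 0; < 1e-6 -> CLOSED

Answer: yes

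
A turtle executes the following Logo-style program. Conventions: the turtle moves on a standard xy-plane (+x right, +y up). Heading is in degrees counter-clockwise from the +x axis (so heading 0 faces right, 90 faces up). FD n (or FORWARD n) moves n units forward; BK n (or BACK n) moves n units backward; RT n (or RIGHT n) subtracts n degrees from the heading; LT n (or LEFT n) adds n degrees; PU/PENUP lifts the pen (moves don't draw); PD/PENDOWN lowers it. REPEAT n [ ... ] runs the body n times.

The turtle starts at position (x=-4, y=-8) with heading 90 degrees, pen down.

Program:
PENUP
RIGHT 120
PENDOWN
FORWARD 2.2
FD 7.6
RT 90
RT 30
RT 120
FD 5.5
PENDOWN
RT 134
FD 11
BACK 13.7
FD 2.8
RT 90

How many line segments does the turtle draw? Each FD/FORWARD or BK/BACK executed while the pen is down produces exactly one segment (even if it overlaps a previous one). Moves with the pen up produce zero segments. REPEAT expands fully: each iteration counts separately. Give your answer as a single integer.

Answer: 6

Derivation:
Executing turtle program step by step:
Start: pos=(-4,-8), heading=90, pen down
PU: pen up
RT 120: heading 90 -> 330
PD: pen down
FD 2.2: (-4,-8) -> (-2.095,-9.1) [heading=330, draw]
FD 7.6: (-2.095,-9.1) -> (4.487,-12.9) [heading=330, draw]
RT 90: heading 330 -> 240
RT 30: heading 240 -> 210
RT 120: heading 210 -> 90
FD 5.5: (4.487,-12.9) -> (4.487,-7.4) [heading=90, draw]
PD: pen down
RT 134: heading 90 -> 316
FD 11: (4.487,-7.4) -> (12.4,-15.041) [heading=316, draw]
BK 13.7: (12.4,-15.041) -> (2.545,-5.524) [heading=316, draw]
FD 2.8: (2.545,-5.524) -> (4.559,-7.469) [heading=316, draw]
RT 90: heading 316 -> 226
Final: pos=(4.559,-7.469), heading=226, 6 segment(s) drawn
Segments drawn: 6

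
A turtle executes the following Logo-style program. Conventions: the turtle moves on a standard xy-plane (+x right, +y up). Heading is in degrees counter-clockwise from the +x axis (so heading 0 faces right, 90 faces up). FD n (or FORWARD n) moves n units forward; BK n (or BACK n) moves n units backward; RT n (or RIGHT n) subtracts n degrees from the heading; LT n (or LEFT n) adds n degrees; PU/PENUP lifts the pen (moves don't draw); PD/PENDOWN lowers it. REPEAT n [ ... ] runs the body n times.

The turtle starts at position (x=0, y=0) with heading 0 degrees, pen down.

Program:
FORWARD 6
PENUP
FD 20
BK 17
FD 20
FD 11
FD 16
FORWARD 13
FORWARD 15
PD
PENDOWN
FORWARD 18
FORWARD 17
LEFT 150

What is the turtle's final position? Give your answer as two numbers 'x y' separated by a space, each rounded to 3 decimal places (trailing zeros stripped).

Executing turtle program step by step:
Start: pos=(0,0), heading=0, pen down
FD 6: (0,0) -> (6,0) [heading=0, draw]
PU: pen up
FD 20: (6,0) -> (26,0) [heading=0, move]
BK 17: (26,0) -> (9,0) [heading=0, move]
FD 20: (9,0) -> (29,0) [heading=0, move]
FD 11: (29,0) -> (40,0) [heading=0, move]
FD 16: (40,0) -> (56,0) [heading=0, move]
FD 13: (56,0) -> (69,0) [heading=0, move]
FD 15: (69,0) -> (84,0) [heading=0, move]
PD: pen down
PD: pen down
FD 18: (84,0) -> (102,0) [heading=0, draw]
FD 17: (102,0) -> (119,0) [heading=0, draw]
LT 150: heading 0 -> 150
Final: pos=(119,0), heading=150, 3 segment(s) drawn

Answer: 119 0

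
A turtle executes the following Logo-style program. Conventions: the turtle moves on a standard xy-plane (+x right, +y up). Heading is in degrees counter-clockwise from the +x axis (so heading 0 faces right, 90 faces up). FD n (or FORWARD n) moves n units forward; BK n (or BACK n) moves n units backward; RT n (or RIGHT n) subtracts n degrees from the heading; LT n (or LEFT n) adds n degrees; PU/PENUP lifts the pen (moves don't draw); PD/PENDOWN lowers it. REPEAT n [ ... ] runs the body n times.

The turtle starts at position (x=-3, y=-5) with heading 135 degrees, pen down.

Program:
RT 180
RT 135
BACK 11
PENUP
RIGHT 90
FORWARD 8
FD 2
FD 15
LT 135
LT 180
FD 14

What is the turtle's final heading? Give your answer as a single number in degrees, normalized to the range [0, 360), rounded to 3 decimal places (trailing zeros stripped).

Executing turtle program step by step:
Start: pos=(-3,-5), heading=135, pen down
RT 180: heading 135 -> 315
RT 135: heading 315 -> 180
BK 11: (-3,-5) -> (8,-5) [heading=180, draw]
PU: pen up
RT 90: heading 180 -> 90
FD 8: (8,-5) -> (8,3) [heading=90, move]
FD 2: (8,3) -> (8,5) [heading=90, move]
FD 15: (8,5) -> (8,20) [heading=90, move]
LT 135: heading 90 -> 225
LT 180: heading 225 -> 45
FD 14: (8,20) -> (17.899,29.899) [heading=45, move]
Final: pos=(17.899,29.899), heading=45, 1 segment(s) drawn

Answer: 45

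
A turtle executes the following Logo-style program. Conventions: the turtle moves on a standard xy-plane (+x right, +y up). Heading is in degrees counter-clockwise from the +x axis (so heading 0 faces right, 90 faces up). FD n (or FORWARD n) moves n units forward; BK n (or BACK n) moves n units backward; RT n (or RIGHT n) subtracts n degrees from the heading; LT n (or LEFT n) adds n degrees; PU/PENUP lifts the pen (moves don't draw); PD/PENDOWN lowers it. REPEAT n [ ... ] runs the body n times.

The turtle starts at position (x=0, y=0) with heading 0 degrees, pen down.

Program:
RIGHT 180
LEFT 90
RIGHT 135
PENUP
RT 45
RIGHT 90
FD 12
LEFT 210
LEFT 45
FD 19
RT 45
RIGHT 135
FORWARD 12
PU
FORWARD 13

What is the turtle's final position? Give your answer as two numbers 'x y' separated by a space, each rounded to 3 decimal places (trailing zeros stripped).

Answer: 13.553 5.796

Derivation:
Executing turtle program step by step:
Start: pos=(0,0), heading=0, pen down
RT 180: heading 0 -> 180
LT 90: heading 180 -> 270
RT 135: heading 270 -> 135
PU: pen up
RT 45: heading 135 -> 90
RT 90: heading 90 -> 0
FD 12: (0,0) -> (12,0) [heading=0, move]
LT 210: heading 0 -> 210
LT 45: heading 210 -> 255
FD 19: (12,0) -> (7.082,-18.353) [heading=255, move]
RT 45: heading 255 -> 210
RT 135: heading 210 -> 75
FD 12: (7.082,-18.353) -> (10.188,-6.761) [heading=75, move]
PU: pen up
FD 13: (10.188,-6.761) -> (13.553,5.796) [heading=75, move]
Final: pos=(13.553,5.796), heading=75, 0 segment(s) drawn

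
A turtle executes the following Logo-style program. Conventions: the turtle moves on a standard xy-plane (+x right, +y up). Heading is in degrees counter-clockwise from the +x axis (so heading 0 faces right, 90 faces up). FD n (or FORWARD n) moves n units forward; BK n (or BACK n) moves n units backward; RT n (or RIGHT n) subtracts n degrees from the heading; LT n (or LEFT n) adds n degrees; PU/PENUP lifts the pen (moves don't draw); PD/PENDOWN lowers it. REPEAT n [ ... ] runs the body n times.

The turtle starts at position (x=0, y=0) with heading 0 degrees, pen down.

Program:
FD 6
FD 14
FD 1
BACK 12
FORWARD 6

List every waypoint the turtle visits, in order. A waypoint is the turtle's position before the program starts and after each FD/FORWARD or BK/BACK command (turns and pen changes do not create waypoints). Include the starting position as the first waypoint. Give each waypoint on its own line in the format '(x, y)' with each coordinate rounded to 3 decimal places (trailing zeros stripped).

Executing turtle program step by step:
Start: pos=(0,0), heading=0, pen down
FD 6: (0,0) -> (6,0) [heading=0, draw]
FD 14: (6,0) -> (20,0) [heading=0, draw]
FD 1: (20,0) -> (21,0) [heading=0, draw]
BK 12: (21,0) -> (9,0) [heading=0, draw]
FD 6: (9,0) -> (15,0) [heading=0, draw]
Final: pos=(15,0), heading=0, 5 segment(s) drawn
Waypoints (6 total):
(0, 0)
(6, 0)
(20, 0)
(21, 0)
(9, 0)
(15, 0)

Answer: (0, 0)
(6, 0)
(20, 0)
(21, 0)
(9, 0)
(15, 0)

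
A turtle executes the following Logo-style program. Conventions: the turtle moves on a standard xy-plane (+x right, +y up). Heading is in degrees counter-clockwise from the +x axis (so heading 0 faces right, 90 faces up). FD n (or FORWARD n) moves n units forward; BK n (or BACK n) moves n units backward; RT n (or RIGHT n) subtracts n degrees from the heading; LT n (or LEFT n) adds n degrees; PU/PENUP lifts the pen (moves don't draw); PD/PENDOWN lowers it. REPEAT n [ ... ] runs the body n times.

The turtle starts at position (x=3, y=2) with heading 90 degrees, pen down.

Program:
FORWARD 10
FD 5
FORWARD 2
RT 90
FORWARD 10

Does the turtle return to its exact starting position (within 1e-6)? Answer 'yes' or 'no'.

Answer: no

Derivation:
Executing turtle program step by step:
Start: pos=(3,2), heading=90, pen down
FD 10: (3,2) -> (3,12) [heading=90, draw]
FD 5: (3,12) -> (3,17) [heading=90, draw]
FD 2: (3,17) -> (3,19) [heading=90, draw]
RT 90: heading 90 -> 0
FD 10: (3,19) -> (13,19) [heading=0, draw]
Final: pos=(13,19), heading=0, 4 segment(s) drawn

Start position: (3, 2)
Final position: (13, 19)
Distance = 19.723; >= 1e-6 -> NOT closed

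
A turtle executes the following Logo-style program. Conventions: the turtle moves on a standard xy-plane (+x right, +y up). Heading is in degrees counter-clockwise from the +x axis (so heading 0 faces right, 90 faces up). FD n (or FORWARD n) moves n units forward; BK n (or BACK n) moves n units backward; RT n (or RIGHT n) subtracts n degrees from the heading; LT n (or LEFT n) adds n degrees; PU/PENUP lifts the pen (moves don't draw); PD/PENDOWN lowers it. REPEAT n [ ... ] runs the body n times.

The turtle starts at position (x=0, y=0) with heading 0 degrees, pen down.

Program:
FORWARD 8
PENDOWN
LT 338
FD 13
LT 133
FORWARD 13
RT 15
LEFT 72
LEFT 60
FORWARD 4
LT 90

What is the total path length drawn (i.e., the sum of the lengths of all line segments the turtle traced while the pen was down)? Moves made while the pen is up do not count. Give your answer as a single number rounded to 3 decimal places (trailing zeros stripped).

Answer: 38

Derivation:
Executing turtle program step by step:
Start: pos=(0,0), heading=0, pen down
FD 8: (0,0) -> (8,0) [heading=0, draw]
PD: pen down
LT 338: heading 0 -> 338
FD 13: (8,0) -> (20.053,-4.87) [heading=338, draw]
LT 133: heading 338 -> 111
FD 13: (20.053,-4.87) -> (15.395,7.267) [heading=111, draw]
RT 15: heading 111 -> 96
LT 72: heading 96 -> 168
LT 60: heading 168 -> 228
FD 4: (15.395,7.267) -> (12.718,4.294) [heading=228, draw]
LT 90: heading 228 -> 318
Final: pos=(12.718,4.294), heading=318, 4 segment(s) drawn

Segment lengths:
  seg 1: (0,0) -> (8,0), length = 8
  seg 2: (8,0) -> (20.053,-4.87), length = 13
  seg 3: (20.053,-4.87) -> (15.395,7.267), length = 13
  seg 4: (15.395,7.267) -> (12.718,4.294), length = 4
Total = 38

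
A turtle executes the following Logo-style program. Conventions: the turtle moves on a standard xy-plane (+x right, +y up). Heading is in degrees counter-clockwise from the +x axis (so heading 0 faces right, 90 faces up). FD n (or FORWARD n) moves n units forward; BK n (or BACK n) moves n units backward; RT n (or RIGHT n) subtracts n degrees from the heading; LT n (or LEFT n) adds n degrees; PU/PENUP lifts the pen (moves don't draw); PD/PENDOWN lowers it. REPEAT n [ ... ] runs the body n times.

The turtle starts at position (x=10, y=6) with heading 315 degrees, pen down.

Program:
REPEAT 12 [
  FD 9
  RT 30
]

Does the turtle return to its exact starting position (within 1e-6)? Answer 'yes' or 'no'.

Answer: yes

Derivation:
Executing turtle program step by step:
Start: pos=(10,6), heading=315, pen down
REPEAT 12 [
  -- iteration 1/12 --
  FD 9: (10,6) -> (16.364,-0.364) [heading=315, draw]
  RT 30: heading 315 -> 285
  -- iteration 2/12 --
  FD 9: (16.364,-0.364) -> (18.693,-9.057) [heading=285, draw]
  RT 30: heading 285 -> 255
  -- iteration 3/12 --
  FD 9: (18.693,-9.057) -> (16.364,-17.751) [heading=255, draw]
  RT 30: heading 255 -> 225
  -- iteration 4/12 --
  FD 9: (16.364,-17.751) -> (10,-24.115) [heading=225, draw]
  RT 30: heading 225 -> 195
  -- iteration 5/12 --
  FD 9: (10,-24.115) -> (1.307,-26.444) [heading=195, draw]
  RT 30: heading 195 -> 165
  -- iteration 6/12 --
  FD 9: (1.307,-26.444) -> (-7.387,-24.115) [heading=165, draw]
  RT 30: heading 165 -> 135
  -- iteration 7/12 --
  FD 9: (-7.387,-24.115) -> (-13.751,-17.751) [heading=135, draw]
  RT 30: heading 135 -> 105
  -- iteration 8/12 --
  FD 9: (-13.751,-17.751) -> (-16.08,-9.057) [heading=105, draw]
  RT 30: heading 105 -> 75
  -- iteration 9/12 --
  FD 9: (-16.08,-9.057) -> (-13.751,-0.364) [heading=75, draw]
  RT 30: heading 75 -> 45
  -- iteration 10/12 --
  FD 9: (-13.751,-0.364) -> (-7.387,6) [heading=45, draw]
  RT 30: heading 45 -> 15
  -- iteration 11/12 --
  FD 9: (-7.387,6) -> (1.307,8.329) [heading=15, draw]
  RT 30: heading 15 -> 345
  -- iteration 12/12 --
  FD 9: (1.307,8.329) -> (10,6) [heading=345, draw]
  RT 30: heading 345 -> 315
]
Final: pos=(10,6), heading=315, 12 segment(s) drawn

Start position: (10, 6)
Final position: (10, 6)
Distance = 0; < 1e-6 -> CLOSED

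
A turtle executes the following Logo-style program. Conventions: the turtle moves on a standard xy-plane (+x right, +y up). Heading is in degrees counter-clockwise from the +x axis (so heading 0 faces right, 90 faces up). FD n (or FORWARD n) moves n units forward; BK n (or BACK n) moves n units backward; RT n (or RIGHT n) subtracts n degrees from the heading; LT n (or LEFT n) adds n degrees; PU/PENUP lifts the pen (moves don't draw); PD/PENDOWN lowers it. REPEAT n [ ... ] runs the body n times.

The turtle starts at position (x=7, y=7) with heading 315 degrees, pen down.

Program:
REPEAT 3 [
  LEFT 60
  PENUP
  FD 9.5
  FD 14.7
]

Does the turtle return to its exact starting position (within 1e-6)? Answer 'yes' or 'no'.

Answer: no

Derivation:
Executing turtle program step by step:
Start: pos=(7,7), heading=315, pen down
REPEAT 3 [
  -- iteration 1/3 --
  LT 60: heading 315 -> 15
  PU: pen up
  FD 9.5: (7,7) -> (16.176,9.459) [heading=15, move]
  FD 14.7: (16.176,9.459) -> (30.375,13.263) [heading=15, move]
  -- iteration 2/3 --
  LT 60: heading 15 -> 75
  PU: pen up
  FD 9.5: (30.375,13.263) -> (32.834,22.44) [heading=75, move]
  FD 14.7: (32.834,22.44) -> (36.639,36.639) [heading=75, move]
  -- iteration 3/3 --
  LT 60: heading 75 -> 135
  PU: pen up
  FD 9.5: (36.639,36.639) -> (29.921,43.356) [heading=135, move]
  FD 14.7: (29.921,43.356) -> (19.527,53.751) [heading=135, move]
]
Final: pos=(19.527,53.751), heading=135, 0 segment(s) drawn

Start position: (7, 7)
Final position: (19.527, 53.751)
Distance = 48.4; >= 1e-6 -> NOT closed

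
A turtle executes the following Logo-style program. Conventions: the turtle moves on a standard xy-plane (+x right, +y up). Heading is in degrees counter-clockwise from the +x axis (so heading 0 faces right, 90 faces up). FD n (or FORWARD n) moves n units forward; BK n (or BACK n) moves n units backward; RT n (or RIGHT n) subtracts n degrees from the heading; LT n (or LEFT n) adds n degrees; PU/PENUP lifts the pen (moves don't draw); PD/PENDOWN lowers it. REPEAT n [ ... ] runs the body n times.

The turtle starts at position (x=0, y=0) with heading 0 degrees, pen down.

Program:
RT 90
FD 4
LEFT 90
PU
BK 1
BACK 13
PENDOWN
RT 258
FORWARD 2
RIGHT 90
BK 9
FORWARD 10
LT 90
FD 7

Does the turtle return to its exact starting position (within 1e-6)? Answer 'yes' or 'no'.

Answer: no

Derivation:
Executing turtle program step by step:
Start: pos=(0,0), heading=0, pen down
RT 90: heading 0 -> 270
FD 4: (0,0) -> (0,-4) [heading=270, draw]
LT 90: heading 270 -> 0
PU: pen up
BK 1: (0,-4) -> (-1,-4) [heading=0, move]
BK 13: (-1,-4) -> (-14,-4) [heading=0, move]
PD: pen down
RT 258: heading 0 -> 102
FD 2: (-14,-4) -> (-14.416,-2.044) [heading=102, draw]
RT 90: heading 102 -> 12
BK 9: (-14.416,-2.044) -> (-23.219,-3.915) [heading=12, draw]
FD 10: (-23.219,-3.915) -> (-13.438,-1.836) [heading=12, draw]
LT 90: heading 12 -> 102
FD 7: (-13.438,-1.836) -> (-14.893,5.011) [heading=102, draw]
Final: pos=(-14.893,5.011), heading=102, 5 segment(s) drawn

Start position: (0, 0)
Final position: (-14.893, 5.011)
Distance = 15.714; >= 1e-6 -> NOT closed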